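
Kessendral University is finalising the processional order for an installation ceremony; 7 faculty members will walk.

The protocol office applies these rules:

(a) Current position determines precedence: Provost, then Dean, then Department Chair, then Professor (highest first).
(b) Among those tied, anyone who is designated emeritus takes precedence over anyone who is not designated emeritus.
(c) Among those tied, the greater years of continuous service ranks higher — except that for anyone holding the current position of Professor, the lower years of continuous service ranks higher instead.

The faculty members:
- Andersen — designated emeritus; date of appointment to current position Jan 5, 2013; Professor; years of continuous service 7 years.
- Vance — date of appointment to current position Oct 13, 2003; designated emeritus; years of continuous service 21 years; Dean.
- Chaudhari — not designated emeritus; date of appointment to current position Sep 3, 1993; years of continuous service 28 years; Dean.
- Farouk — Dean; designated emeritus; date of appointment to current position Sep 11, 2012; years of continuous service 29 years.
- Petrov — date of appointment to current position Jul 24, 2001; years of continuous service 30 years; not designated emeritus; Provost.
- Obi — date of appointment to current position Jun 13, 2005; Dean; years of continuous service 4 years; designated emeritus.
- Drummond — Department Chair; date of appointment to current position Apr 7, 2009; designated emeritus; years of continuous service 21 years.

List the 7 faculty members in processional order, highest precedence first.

Petrov, Farouk, Vance, Obi, Chaudhari, Drummond, Andersen

By current position: Petrov (Provost); then Farouk, Vance, Obi and Chaudhari (Dean); then Drummond (Department Chair); then Andersen (Professor).
Among Farouk, Vance, Obi and Chaudhari, designated emeritus before not designated emeritus: Farouk, Vance and Obi (designated emeritus) before Chaudhari (not designated emeritus).
Among Farouk, Vance and Obi, by years of continuous service (higher first): Farouk (29 years) before Vance (21 years) before Obi (4 years).
Full order: Petrov, Farouk, Vance, Obi, Chaudhari, Drummond, Andersen.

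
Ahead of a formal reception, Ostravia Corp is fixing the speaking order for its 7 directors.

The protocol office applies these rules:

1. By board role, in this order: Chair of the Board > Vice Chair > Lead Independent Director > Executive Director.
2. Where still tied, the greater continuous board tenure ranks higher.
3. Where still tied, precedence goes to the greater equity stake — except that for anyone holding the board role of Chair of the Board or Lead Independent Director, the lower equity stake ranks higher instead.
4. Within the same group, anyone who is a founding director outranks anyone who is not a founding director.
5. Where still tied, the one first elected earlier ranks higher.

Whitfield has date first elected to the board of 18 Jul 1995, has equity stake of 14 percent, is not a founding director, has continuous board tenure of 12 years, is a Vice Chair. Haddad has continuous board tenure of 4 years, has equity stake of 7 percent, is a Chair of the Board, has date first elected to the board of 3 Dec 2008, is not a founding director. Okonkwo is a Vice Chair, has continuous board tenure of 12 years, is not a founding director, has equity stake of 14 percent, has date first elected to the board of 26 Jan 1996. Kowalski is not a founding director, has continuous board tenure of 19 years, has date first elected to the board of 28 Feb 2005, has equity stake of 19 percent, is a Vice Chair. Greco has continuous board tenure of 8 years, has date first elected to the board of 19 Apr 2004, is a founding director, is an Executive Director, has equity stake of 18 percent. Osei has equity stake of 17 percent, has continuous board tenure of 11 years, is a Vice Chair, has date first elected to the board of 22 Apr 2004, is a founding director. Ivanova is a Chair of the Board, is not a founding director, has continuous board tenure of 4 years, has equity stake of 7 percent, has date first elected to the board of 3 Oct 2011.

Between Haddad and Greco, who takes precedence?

By board role: Haddad and Ivanova (Chair of the Board); then Kowalski, Whitfield, Okonkwo and Osei (Vice Chair); then Greco (Executive Director).
Haddad and Ivanova both have continuous board tenure 4 years, so the next rule applies.
Haddad and Ivanova both have equity stake 7 percent, so the next rule applies.
Haddad and Ivanova are each not a founding director, so the next rule applies.
Among Haddad and Ivanova, by date first elected to the board (earlier first): Haddad (3 Dec 2008) before Ivanova (3 Oct 2011).
Among Kowalski, Whitfield, Okonkwo and Osei, by continuous board tenure (higher first): Kowalski (19 years) before Whitfield and Okonkwo (12 years) before Osei (11 years).
Whitfield and Okonkwo both have equity stake 14 percent, so the next rule applies.
Whitfield and Okonkwo are each not a founding director, so the next rule applies.
Among Whitfield and Okonkwo, by date first elected to the board (earlier first): Whitfield (18 Jul 1995) before Okonkwo (26 Jan 1996).
So Haddad takes precedence.

Haddad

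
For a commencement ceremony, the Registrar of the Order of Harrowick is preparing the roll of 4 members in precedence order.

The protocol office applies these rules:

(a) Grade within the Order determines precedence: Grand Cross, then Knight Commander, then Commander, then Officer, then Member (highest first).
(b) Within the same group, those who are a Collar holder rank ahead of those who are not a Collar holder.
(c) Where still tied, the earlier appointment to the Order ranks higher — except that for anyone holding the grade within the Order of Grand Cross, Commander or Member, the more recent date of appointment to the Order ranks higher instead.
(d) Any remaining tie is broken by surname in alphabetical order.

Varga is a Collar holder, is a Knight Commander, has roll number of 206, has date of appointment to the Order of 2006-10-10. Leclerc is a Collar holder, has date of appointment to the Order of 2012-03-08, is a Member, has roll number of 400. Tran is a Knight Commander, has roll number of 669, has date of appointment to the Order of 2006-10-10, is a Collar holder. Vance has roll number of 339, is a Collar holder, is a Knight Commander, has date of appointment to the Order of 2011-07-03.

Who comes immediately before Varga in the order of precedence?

Tran

By grade within the Order: Tran, Varga and Vance (Knight Commander); then Leclerc (Member).
Tran, Varga and Vance are each a Collar holder, so the next rule applies.
Among Tran, Varga and Vance, by date of appointment to the Order (earlier first): Tran and Varga (2006-10-10) before Vance (2011-07-03).
Among Tran and Varga, alphabetically by surname: Tran before Varga.
Order: Tran, Varga, Vance, Leclerc.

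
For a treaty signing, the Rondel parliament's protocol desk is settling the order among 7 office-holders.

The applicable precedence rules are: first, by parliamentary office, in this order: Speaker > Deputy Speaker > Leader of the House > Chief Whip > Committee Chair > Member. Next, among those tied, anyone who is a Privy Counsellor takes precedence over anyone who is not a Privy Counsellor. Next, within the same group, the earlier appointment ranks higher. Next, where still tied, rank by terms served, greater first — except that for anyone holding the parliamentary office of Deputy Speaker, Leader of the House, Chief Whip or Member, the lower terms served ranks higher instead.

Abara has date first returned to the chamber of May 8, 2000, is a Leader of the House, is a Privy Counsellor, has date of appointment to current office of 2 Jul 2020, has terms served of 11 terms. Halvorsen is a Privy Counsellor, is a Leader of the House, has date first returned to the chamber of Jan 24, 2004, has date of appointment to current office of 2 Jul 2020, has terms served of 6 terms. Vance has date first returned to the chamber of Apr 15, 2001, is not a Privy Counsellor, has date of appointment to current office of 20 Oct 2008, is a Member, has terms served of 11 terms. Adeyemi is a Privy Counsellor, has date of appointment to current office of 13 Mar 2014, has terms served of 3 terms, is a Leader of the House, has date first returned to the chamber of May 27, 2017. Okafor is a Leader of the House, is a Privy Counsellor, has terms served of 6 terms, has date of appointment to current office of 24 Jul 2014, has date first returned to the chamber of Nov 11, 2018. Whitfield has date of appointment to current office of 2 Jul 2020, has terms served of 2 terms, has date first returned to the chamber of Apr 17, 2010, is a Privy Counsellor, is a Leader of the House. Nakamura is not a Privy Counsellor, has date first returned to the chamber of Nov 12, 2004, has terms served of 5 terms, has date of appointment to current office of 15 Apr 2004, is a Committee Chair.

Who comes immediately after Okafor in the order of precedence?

By parliamentary office: Adeyemi, Okafor, Whitfield, Halvorsen and Abara (Leader of the House); then Nakamura (Committee Chair); then Vance (Member).
Adeyemi, Okafor, Whitfield, Halvorsen and Abara are each a Privy Counsellor, so the next rule applies.
Among Adeyemi, Okafor, Whitfield, Halvorsen and Abara, by date of appointment to current office (earlier first): Adeyemi (13 Mar 2014) before Okafor (24 Jul 2014) before Whitfield, Halvorsen and Abara (2 Jul 2020).
Among Whitfield, Halvorsen and Abara, by terms served (lower first) (reversed rule for this group): Whitfield (2 terms) before Halvorsen (6 terms) before Abara (11 terms).
Order: Adeyemi, Okafor, Whitfield, Halvorsen, Abara, Nakamura, Vance.

Whitfield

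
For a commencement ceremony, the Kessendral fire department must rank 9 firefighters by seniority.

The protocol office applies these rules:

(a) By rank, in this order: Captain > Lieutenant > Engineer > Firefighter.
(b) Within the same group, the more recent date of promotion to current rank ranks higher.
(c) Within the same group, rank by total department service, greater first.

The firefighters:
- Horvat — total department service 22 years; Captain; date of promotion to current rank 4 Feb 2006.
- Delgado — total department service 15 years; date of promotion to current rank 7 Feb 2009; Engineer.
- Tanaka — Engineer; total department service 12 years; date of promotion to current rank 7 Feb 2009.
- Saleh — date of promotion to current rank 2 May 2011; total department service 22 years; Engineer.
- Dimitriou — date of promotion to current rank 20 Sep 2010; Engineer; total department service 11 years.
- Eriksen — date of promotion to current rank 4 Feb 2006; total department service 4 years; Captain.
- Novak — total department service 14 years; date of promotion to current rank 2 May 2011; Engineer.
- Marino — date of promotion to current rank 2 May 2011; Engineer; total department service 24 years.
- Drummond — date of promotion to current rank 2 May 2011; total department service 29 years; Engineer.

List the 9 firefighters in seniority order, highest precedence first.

By rank: Horvat and Eriksen (Captain); then Drummond, Marino, Saleh, Novak, Dimitriou, Delgado and Tanaka (Engineer).
Horvat and Eriksen both have date of promotion to current rank 4 Feb 2006, so the next rule applies.
Among Horvat and Eriksen, by total department service (higher first): Horvat (22 years) before Eriksen (4 years).
Among Drummond, Marino, Saleh, Novak, Dimitriou, Delgado and Tanaka, by date of promotion to current rank (later first): Drummond, Marino, Saleh and Novak (2 May 2011) before Dimitriou (20 Sep 2010) before Delgado and Tanaka (7 Feb 2009).
Among Drummond, Marino, Saleh and Novak, by total department service (higher first): Drummond (29 years) before Marino (24 years) before Saleh (22 years) before Novak (14 years).
Among Delgado and Tanaka, by total department service (higher first): Delgado (15 years) before Tanaka (12 years).
Full order: Horvat, Eriksen, Drummond, Marino, Saleh, Novak, Dimitriou, Delgado, Tanaka.

Horvat, Eriksen, Drummond, Marino, Saleh, Novak, Dimitriou, Delgado, Tanaka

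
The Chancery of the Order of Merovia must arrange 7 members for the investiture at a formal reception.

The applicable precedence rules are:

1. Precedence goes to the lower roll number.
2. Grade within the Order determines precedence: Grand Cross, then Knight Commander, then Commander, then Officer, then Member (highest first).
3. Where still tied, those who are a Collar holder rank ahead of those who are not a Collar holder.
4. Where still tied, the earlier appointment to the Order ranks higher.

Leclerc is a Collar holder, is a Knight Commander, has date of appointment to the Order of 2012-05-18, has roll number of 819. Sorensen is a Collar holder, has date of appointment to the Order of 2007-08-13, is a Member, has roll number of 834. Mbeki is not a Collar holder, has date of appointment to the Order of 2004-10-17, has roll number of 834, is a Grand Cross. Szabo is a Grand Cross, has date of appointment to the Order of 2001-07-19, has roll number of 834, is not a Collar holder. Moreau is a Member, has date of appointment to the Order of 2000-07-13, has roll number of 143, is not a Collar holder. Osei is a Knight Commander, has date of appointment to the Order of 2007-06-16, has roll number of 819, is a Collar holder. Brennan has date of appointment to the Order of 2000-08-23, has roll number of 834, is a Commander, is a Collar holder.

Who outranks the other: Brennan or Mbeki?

By roll number (lower first): Moreau (143); then Osei and Leclerc (both 819); then Szabo, Mbeki, Brennan and Sorensen (each 834).
Osei and Leclerc are each Knight Commander, so the next rule applies.
Osei and Leclerc are each a Collar holder, so the next rule applies.
Among Osei and Leclerc, by date of appointment to the Order (earlier first): Osei (2007-06-16) before Leclerc (2012-05-18).
Among Szabo, Mbeki, Brennan and Sorensen, by grade within the Order: Szabo and Mbeki (Grand Cross) before Brennan (Commander) before Sorensen (Member).
Szabo and Mbeki are each not a Collar holder, so the next rule applies.
Among Szabo and Mbeki, by date of appointment to the Order (earlier first): Szabo (2001-07-19) before Mbeki (2004-10-17).
So Mbeki takes precedence.

Mbeki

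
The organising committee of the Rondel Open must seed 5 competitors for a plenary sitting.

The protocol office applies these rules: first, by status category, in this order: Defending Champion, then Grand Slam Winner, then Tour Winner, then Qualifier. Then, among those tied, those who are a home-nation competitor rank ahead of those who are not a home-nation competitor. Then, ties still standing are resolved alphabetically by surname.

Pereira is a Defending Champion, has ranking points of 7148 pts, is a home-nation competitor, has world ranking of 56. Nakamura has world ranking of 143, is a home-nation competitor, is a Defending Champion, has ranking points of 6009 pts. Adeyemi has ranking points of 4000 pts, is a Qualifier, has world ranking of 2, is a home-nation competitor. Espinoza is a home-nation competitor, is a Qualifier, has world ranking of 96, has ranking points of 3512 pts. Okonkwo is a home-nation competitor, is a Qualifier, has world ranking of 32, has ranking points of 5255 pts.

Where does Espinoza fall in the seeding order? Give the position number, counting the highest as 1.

By status category: Nakamura and Pereira (Defending Champion); then Adeyemi, Espinoza and Okonkwo (Qualifier).
Nakamura and Pereira are each a home-nation competitor, so the next rule applies.
Among Nakamura and Pereira, alphabetically by surname: Nakamura before Pereira.
Adeyemi, Espinoza and Okonkwo are each a home-nation competitor, so the next rule applies.
Among Adeyemi, Espinoza and Okonkwo, alphabetically by surname: Adeyemi before Espinoza before Okonkwo.
Order: Nakamura, Pereira, Adeyemi, Espinoza, Okonkwo. So position 4.

4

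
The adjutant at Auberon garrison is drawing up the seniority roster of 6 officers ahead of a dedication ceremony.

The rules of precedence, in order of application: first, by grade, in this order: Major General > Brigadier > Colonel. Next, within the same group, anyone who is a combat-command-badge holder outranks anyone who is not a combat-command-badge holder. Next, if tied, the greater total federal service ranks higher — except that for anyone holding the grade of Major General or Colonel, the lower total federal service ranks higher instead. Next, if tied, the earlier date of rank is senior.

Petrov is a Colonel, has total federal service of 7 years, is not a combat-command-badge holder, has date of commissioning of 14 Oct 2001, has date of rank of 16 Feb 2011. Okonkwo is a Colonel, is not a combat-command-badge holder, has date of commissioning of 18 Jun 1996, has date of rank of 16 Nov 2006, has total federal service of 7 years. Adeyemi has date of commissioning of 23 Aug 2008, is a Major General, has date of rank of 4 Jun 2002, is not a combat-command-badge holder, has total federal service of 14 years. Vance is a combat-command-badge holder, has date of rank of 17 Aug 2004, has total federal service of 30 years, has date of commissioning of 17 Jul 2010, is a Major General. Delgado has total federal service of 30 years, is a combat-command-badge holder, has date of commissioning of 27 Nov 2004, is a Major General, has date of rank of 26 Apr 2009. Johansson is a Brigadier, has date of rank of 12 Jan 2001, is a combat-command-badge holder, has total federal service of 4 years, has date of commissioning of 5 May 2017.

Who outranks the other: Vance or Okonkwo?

Vance

By grade: Vance, Delgado and Adeyemi (Major General); then Johansson (Brigadier); then Okonkwo and Petrov (Colonel).
Among Vance, Delgado and Adeyemi, a combat-command-badge holder before not a combat-command-badge holder: Vance and Delgado (a combat-command-badge holder) before Adeyemi (not a combat-command-badge holder).
Vance and Delgado both have total federal service 30 years, so the next rule applies.
Among Vance and Delgado, by date of rank (earlier first): Vance (17 Aug 2004) before Delgado (26 Apr 2009).
Okonkwo and Petrov are each not a combat-command-badge holder, so the next rule applies.
Okonkwo and Petrov both have total federal service 7 years, so the next rule applies.
Among Okonkwo and Petrov, by date of rank (earlier first): Okonkwo (16 Nov 2006) before Petrov (16 Feb 2011).
So Vance takes precedence.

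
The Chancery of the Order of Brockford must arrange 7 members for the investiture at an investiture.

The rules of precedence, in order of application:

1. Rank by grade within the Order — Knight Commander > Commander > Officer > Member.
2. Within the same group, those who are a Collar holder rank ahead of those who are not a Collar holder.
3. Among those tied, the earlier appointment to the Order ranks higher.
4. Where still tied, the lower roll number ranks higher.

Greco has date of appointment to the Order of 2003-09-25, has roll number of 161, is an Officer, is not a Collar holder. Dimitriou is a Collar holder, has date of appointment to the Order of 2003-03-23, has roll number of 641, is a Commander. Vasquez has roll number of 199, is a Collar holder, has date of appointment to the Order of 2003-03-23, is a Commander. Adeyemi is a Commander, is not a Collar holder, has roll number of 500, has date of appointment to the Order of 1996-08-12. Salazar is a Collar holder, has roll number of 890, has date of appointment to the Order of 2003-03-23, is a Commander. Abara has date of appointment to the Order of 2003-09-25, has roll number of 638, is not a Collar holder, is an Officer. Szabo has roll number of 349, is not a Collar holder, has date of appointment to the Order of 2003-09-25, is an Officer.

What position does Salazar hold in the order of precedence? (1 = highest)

3

By grade within the Order: Vasquez, Dimitriou, Salazar and Adeyemi (Commander); then Greco, Szabo and Abara (Officer).
Among Vasquez, Dimitriou, Salazar and Adeyemi, a Collar holder before not a Collar holder: Vasquez, Dimitriou and Salazar (a Collar holder) before Adeyemi (not a Collar holder).
Vasquez, Dimitriou and Salazar all have date of appointment to the Order 2003-03-23, so the next rule applies.
Among Vasquez, Dimitriou and Salazar, by roll number (lower first): Vasquez (199) before Dimitriou (641) before Salazar (890).
Greco, Szabo and Abara are each not a Collar holder, so the next rule applies.
Greco, Szabo and Abara all have date of appointment to the Order 2003-09-25, so the next rule applies.
Among Greco, Szabo and Abara, by roll number (lower first): Greco (161) before Szabo (349) before Abara (638).
Order: Vasquez, Dimitriou, Salazar, Adeyemi, Greco, Szabo, Abara. So position 3.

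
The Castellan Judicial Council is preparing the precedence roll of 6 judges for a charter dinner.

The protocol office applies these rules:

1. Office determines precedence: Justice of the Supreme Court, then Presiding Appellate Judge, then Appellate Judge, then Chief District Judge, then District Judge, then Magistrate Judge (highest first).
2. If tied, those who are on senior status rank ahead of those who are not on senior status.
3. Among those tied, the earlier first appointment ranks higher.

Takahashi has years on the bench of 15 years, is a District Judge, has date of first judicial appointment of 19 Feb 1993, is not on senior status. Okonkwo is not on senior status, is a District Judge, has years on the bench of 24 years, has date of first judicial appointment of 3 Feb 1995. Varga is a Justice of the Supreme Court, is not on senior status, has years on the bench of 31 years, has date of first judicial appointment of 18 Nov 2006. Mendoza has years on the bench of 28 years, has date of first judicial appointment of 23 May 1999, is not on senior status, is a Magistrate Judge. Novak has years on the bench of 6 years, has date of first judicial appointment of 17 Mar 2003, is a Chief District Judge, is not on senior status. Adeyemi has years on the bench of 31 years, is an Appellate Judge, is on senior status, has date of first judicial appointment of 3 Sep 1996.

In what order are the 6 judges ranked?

By office: Varga (Justice of the Supreme Court); then Adeyemi (Appellate Judge); then Novak (Chief District Judge); then Takahashi and Okonkwo (District Judge); then Mendoza (Magistrate Judge).
Takahashi and Okonkwo are each not on senior status, so the next rule applies.
Among Takahashi and Okonkwo, by date of first judicial appointment (earlier first): Takahashi (19 Feb 1993) before Okonkwo (3 Feb 1995).
Full order: Varga, Adeyemi, Novak, Takahashi, Okonkwo, Mendoza.

Varga, Adeyemi, Novak, Takahashi, Okonkwo, Mendoza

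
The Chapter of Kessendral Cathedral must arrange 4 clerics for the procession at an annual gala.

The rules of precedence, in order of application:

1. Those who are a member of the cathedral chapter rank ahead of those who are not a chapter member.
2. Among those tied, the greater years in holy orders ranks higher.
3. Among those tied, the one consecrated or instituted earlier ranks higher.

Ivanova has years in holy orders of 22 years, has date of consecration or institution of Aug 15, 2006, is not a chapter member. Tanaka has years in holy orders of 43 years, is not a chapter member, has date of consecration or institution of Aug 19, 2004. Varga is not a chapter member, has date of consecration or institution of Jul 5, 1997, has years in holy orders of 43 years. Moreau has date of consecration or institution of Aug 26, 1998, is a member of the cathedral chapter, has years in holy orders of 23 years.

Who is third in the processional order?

By the first rule: Moreau (a member of the cathedral chapter); then Varga, Tanaka and Ivanova (each not a chapter member).
Among Varga, Tanaka and Ivanova, by years in holy orders (higher first): Varga and Tanaka (43 years) before Ivanova (22 years).
Among Varga and Tanaka, by date of consecration or institution (earlier first): Varga (Jul 5, 1997) before Tanaka (Aug 19, 2004).
Order: Moreau, Varga, Tanaka, Ivanova.

Tanaka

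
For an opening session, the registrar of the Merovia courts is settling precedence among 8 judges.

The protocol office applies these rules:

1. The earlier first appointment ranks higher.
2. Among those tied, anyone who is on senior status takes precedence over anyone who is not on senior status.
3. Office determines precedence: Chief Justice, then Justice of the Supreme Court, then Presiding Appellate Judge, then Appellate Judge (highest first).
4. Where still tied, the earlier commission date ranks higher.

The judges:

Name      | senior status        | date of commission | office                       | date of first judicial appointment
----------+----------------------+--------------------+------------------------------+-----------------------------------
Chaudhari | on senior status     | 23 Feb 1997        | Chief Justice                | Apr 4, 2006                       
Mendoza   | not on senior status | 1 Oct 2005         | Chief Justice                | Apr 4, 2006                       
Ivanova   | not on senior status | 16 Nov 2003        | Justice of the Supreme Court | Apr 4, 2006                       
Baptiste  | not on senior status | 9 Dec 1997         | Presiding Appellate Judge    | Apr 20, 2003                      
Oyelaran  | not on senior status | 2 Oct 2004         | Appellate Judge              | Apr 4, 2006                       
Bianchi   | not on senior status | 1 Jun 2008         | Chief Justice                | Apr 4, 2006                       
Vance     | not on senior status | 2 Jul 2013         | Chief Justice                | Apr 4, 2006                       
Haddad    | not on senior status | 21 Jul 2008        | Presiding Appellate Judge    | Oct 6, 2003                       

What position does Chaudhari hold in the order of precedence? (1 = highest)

By date of first judicial appointment (earlier first): Baptiste (Apr 20, 2003); then Haddad (Oct 6, 2003); then Chaudhari, Mendoza, Bianchi, Vance, Ivanova and Oyelaran (each Apr 4, 2006).
Among Chaudhari, Mendoza, Bianchi, Vance, Ivanova and Oyelaran, on senior status before not on senior status: Chaudhari (on senior status) before Mendoza, Bianchi, Vance, Ivanova and Oyelaran (not on senior status).
Among Mendoza, Bianchi, Vance, Ivanova and Oyelaran, by office: Mendoza, Bianchi and Vance (Chief Justice) before Ivanova (Justice of the Supreme Court) before Oyelaran (Appellate Judge).
Among Mendoza, Bianchi and Vance, by date of commission (earlier first): Mendoza (1 Oct 2005) before Bianchi (1 Jun 2008) before Vance (2 Jul 2013).
Order: Baptiste, Haddad, Chaudhari, Mendoza, Bianchi, Vance, Ivanova, Oyelaran. So position 3.

3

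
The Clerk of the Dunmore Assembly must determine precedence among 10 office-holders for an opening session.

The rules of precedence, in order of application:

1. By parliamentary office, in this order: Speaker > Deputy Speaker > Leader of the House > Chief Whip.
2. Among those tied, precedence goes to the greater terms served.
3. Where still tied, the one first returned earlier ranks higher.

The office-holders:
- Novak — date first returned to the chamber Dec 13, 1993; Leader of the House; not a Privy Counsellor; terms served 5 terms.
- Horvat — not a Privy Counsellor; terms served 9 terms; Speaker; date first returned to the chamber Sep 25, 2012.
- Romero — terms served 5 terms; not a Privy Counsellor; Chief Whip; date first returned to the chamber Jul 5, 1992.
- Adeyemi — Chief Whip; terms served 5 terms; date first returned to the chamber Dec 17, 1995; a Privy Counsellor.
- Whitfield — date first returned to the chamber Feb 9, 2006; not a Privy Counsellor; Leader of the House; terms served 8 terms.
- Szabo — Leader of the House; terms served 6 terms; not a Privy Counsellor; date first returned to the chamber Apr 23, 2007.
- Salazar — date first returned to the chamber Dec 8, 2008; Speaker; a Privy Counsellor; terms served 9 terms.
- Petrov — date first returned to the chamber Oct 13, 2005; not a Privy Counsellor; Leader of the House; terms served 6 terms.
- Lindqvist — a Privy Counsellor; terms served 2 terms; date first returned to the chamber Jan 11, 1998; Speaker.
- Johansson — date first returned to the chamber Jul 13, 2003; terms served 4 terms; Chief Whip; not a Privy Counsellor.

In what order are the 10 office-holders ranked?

Salazar, Horvat, Lindqvist, Whitfield, Petrov, Szabo, Novak, Romero, Adeyemi, Johansson

By parliamentary office: Salazar, Horvat and Lindqvist (Speaker); then Whitfield, Petrov, Szabo and Novak (Leader of the House); then Romero, Adeyemi and Johansson (Chief Whip).
Among Salazar, Horvat and Lindqvist, by terms served (higher first): Salazar and Horvat (9 terms) before Lindqvist (2 terms).
Among Salazar and Horvat, by date first returned to the chamber (earlier first): Salazar (Dec 8, 2008) before Horvat (Sep 25, 2012).
Among Whitfield, Petrov, Szabo and Novak, by terms served (higher first): Whitfield (8 terms) before Petrov and Szabo (6 terms) before Novak (5 terms).
Among Petrov and Szabo, by date first returned to the chamber (earlier first): Petrov (Oct 13, 2005) before Szabo (Apr 23, 2007).
Among Romero, Adeyemi and Johansson, by terms served (higher first): Romero and Adeyemi (5 terms) before Johansson (4 terms).
Among Romero and Adeyemi, by date first returned to the chamber (earlier first): Romero (Jul 5, 1992) before Adeyemi (Dec 17, 1995).
Full order: Salazar, Horvat, Lindqvist, Whitfield, Petrov, Szabo, Novak, Romero, Adeyemi, Johansson.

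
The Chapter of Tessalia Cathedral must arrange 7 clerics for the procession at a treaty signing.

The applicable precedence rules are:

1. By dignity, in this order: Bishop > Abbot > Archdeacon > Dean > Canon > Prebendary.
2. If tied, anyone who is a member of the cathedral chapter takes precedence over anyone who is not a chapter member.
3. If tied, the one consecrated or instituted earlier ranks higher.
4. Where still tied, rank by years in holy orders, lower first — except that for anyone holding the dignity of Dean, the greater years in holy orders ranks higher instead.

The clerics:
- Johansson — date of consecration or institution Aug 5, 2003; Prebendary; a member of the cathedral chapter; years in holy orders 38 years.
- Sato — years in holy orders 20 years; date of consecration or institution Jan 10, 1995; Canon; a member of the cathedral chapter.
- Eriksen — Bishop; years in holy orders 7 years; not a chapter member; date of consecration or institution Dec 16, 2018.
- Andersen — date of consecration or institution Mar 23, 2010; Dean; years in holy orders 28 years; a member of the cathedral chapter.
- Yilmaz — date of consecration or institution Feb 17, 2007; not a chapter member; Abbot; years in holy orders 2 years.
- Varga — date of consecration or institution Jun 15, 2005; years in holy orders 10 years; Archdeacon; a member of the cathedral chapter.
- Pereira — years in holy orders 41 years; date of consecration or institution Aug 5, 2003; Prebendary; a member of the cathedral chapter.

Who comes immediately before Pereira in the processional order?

By dignity: Eriksen (Bishop); then Yilmaz (Abbot); then Varga (Archdeacon); then Andersen (Dean); then Sato (Canon); then Johansson and Pereira (Prebendary).
Johansson and Pereira are each a member of the cathedral chapter, so the next rule applies.
Johansson and Pereira both have date of consecration or institution Aug 5, 2003, so the next rule applies.
Among Johansson and Pereira, by years in holy orders (lower first): Johansson (38 years) before Pereira (41 years).
Order: Eriksen, Yilmaz, Varga, Andersen, Sato, Johansson, Pereira.

Johansson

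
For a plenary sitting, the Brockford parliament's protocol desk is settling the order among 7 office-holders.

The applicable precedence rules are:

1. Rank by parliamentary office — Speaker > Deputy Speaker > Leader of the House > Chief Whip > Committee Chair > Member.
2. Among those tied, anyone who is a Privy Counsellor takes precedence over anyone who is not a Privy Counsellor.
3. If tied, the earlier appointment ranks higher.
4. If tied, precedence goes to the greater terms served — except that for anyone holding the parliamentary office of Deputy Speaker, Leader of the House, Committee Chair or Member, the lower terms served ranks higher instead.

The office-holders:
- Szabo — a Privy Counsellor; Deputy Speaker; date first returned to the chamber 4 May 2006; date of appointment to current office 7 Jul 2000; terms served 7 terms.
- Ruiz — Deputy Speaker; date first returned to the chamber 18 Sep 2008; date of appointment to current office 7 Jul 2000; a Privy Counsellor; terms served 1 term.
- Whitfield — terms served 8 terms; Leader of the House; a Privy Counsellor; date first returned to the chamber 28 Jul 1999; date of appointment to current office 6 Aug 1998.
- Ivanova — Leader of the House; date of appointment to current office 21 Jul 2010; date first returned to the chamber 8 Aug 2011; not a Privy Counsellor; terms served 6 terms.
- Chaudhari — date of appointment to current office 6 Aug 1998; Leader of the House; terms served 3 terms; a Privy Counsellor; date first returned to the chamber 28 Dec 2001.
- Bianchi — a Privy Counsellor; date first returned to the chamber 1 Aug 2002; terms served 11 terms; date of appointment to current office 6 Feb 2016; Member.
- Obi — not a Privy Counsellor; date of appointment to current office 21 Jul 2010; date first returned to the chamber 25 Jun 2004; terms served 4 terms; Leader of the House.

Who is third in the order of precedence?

By parliamentary office: Ruiz and Szabo (Deputy Speaker); then Chaudhari, Whitfield, Obi and Ivanova (Leader of the House); then Bianchi (Member).
Ruiz and Szabo are each a Privy Counsellor, so the next rule applies.
Ruiz and Szabo both have date of appointment to current office 7 Jul 2000, so the next rule applies.
Among Ruiz and Szabo, by terms served (lower first) (reversed rule for this group): Ruiz (1 term) before Szabo (7 terms).
Among Chaudhari, Whitfield, Obi and Ivanova, a Privy Counsellor before not a Privy Counsellor: Chaudhari and Whitfield (a Privy Counsellor) before Obi and Ivanova (not a Privy Counsellor).
Chaudhari and Whitfield both have date of appointment to current office 6 Aug 1998, so the next rule applies.
Among Chaudhari and Whitfield, by terms served (lower first) (reversed rule for this group): Chaudhari (3 terms) before Whitfield (8 terms).
Obi and Ivanova both have date of appointment to current office 21 Jul 2010, so the next rule applies.
Among Obi and Ivanova, by terms served (lower first) (reversed rule for this group): Obi (4 terms) before Ivanova (6 terms).
Order: Ruiz, Szabo, Chaudhari, Whitfield, Obi, Ivanova, Bianchi.

Chaudhari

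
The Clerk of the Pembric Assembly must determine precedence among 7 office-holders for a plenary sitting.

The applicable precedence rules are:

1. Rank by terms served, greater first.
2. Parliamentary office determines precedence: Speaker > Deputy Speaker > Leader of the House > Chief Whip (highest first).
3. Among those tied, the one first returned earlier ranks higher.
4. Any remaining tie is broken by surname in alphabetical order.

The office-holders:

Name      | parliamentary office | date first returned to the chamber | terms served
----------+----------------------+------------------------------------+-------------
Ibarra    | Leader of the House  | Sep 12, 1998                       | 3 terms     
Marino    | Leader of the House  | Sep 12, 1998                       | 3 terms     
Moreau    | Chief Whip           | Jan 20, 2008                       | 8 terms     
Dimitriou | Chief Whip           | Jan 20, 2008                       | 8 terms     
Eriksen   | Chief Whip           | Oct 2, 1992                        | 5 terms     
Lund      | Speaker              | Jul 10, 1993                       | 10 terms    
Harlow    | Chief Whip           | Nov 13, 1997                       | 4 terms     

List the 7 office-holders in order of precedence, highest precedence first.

Lund, Dimitriou, Moreau, Eriksen, Harlow, Ibarra, Marino

By terms served (higher first): Lund (10 terms); then Dimitriou and Moreau (both 8 terms); then Eriksen (5 terms); then Harlow (4 terms); then Ibarra and Marino (both 3 terms).
Dimitriou and Moreau are each Chief Whip, so the next rule applies.
Dimitriou and Moreau both have date first returned to the chamber Jan 20, 2008, so the next rule applies.
Among Dimitriou and Moreau, alphabetically by surname: Dimitriou before Moreau.
Ibarra and Marino are each Leader of the House, so the next rule applies.
Ibarra and Marino both have date first returned to the chamber Sep 12, 1998, so the next rule applies.
Among Ibarra and Marino, alphabetically by surname: Ibarra before Marino.
Full order: Lund, Dimitriou, Moreau, Eriksen, Harlow, Ibarra, Marino.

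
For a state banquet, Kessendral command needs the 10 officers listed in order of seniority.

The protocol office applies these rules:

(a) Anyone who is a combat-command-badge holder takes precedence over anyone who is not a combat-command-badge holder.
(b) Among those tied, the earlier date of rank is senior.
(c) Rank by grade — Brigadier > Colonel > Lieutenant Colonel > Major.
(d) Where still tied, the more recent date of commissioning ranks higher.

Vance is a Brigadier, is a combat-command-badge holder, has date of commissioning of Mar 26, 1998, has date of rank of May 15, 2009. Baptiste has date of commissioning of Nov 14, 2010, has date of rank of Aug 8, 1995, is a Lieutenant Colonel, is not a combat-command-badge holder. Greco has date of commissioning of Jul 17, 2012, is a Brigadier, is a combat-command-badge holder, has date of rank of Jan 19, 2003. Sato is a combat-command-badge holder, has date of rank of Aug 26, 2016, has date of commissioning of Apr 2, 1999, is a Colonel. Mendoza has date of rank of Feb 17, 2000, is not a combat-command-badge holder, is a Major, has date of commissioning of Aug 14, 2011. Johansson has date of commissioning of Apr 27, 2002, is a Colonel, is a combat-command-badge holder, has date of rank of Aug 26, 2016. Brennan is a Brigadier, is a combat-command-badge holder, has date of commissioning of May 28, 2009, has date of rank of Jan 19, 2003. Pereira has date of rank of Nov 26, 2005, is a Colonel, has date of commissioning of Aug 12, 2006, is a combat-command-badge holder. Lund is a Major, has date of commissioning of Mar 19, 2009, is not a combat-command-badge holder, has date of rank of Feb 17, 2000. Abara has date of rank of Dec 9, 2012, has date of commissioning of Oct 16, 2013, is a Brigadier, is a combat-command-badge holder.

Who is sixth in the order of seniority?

Johansson

By the first rule: Greco, Brennan, Pereira, Vance, Abara, Johansson and Sato (each a combat-command-badge holder); then Baptiste, Mendoza and Lund (each not a combat-command-badge holder).
Among Greco, Brennan, Pereira, Vance, Abara, Johansson and Sato, by date of rank (earlier first): Greco and Brennan (Jan 19, 2003) before Pereira (Nov 26, 2005) before Vance (May 15, 2009) before Abara (Dec 9, 2012) before Johansson and Sato (Aug 26, 2016).
Greco and Brennan are each Brigadier, so the next rule applies.
Among Greco and Brennan, by date of commissioning (later first): Greco (Jul 17, 2012) before Brennan (May 28, 2009).
Johansson and Sato are each Colonel, so the next rule applies.
Among Johansson and Sato, by date of commissioning (later first): Johansson (Apr 27, 2002) before Sato (Apr 2, 1999).
Among Baptiste, Mendoza and Lund, by date of rank (earlier first): Baptiste (Aug 8, 1995) before Mendoza and Lund (Feb 17, 2000).
Mendoza and Lund are each Major, so the next rule applies.
Among Mendoza and Lund, by date of commissioning (later first): Mendoza (Aug 14, 2011) before Lund (Mar 19, 2009).
Order: Greco, Brennan, Pereira, Vance, Abara, Johansson, Sato, Baptiste, Mendoza, Lund.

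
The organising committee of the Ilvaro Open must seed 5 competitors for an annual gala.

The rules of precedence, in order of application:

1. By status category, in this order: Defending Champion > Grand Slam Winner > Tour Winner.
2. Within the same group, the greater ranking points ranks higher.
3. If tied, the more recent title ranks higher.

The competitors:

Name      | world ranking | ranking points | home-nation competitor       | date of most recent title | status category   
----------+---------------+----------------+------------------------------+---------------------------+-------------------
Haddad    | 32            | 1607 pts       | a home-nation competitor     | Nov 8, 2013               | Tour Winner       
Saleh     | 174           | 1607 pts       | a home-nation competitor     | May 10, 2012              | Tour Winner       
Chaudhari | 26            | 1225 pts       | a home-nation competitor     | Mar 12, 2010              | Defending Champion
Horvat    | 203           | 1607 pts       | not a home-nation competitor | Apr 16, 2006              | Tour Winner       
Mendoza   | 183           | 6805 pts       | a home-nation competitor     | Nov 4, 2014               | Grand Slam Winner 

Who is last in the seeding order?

By status category: Chaudhari (Defending Champion); then Mendoza (Grand Slam Winner); then Haddad, Saleh and Horvat (Tour Winner).
Haddad, Saleh and Horvat all have ranking points 1607 pts, so the next rule applies.
Among Haddad, Saleh and Horvat, by date of most recent title (later first): Haddad (Nov 8, 2013) before Saleh (May 10, 2012) before Horvat (Apr 16, 2006).
Order: Chaudhari, Mendoza, Haddad, Saleh, Horvat.

Horvat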